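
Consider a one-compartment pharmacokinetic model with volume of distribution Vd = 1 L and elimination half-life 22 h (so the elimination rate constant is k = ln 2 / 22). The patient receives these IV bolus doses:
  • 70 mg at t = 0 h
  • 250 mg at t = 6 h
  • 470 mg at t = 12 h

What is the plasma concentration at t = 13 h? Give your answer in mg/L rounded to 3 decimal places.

k = ln 2 / 22 = 0.03151 per h
Dose 1 (70 mg at t=0 h): 70·exp(−0.03151·13) = 46.475 mg/L
Dose 2 (250 mg at t=6 h): 250·exp(−0.03151·7) = 200.520 mg/L
Dose 3 (470 mg at t=12 h): 470·exp(−0.03151·1) = 455.423 mg/L
C(13) = 46.475 + 200.520 + 455.423 = 702.417 mg/L

702.417 mg/L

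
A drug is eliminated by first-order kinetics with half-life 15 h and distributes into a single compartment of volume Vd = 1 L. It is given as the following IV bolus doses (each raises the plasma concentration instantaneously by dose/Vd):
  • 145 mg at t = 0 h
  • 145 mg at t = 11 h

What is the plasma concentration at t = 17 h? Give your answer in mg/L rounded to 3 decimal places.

175.989 mg/L

k = ln 2 / 15 = 0.04621 per h
Dose 1 (145 mg at t=0 h): 145·exp(−0.04621·17) = 66.100 mg/L
Dose 2 (145 mg at t=11 h): 145·exp(−0.04621·6) = 109.889 mg/L
C(17) = 66.100 + 109.889 = 175.989 mg/L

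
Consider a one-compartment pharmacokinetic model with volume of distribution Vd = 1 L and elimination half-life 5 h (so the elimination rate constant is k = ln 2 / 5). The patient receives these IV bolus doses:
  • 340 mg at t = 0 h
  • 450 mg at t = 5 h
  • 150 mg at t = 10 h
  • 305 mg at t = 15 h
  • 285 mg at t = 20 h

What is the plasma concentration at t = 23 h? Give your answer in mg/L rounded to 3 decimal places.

k = ln 2 / 5 = 0.13863 per h
Dose 1 (340 mg at t=0 h): 340·exp(−0.13863·23) = 14.020 mg/L
Dose 2 (450 mg at t=5 h): 450·exp(−0.13863·18) = 37.111 mg/L
Dose 3 (150 mg at t=10 h): 150·exp(−0.13863·13) = 24.741 mg/L
Dose 4 (305 mg at t=15 h): 305·exp(−0.13863·8) = 100.612 mg/L
Dose 5 (285 mg at t=20 h): 285·exp(−0.13863·3) = 188.030 mg/L
C(23) = 14.020 + 37.111 + 24.741 + 100.612 + 188.030 = 364.514 mg/L

364.514 mg/L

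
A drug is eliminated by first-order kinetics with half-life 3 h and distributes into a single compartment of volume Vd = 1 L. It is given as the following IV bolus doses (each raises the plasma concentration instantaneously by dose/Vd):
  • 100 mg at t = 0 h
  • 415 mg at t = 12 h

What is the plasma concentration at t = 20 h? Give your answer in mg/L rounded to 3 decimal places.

k = ln 2 / 3 = 0.23105 per h
Dose 1 (100 mg at t=0 h): 100·exp(−0.23105·20) = 0.984 mg/L
Dose 2 (415 mg at t=12 h): 415·exp(−0.23105·8) = 65.358 mg/L
C(20) = 0.984 + 65.358 = 66.343 mg/L

66.343 mg/L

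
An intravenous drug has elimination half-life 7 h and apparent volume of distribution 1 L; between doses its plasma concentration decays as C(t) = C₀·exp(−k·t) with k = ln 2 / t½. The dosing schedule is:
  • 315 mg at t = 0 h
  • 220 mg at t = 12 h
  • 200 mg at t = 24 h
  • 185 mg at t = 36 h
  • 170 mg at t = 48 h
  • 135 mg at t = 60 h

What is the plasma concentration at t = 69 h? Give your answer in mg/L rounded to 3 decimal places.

k = ln 2 / 7 = 0.09902 per h
Dose 1 (315 mg at t=0 h): 315·exp(−0.09902·69) = 0.340 mg/L
Dose 2 (220 mg at t=12 h): 220·exp(−0.09902·57) = 0.778 mg/L
Dose 3 (200 mg at t=24 h): 200·exp(−0.09902·45) = 2.322 mg/L
Dose 4 (185 mg at t=36 h): 185·exp(−0.09902·33) = 7.047 mg/L
Dose 5 (170 mg at t=48 h): 170·exp(−0.09902·21) = 21.250 mg/L
Dose 6 (135 mg at t=60 h): 135·exp(−0.09902·9) = 55.373 mg/L
C(69) = 0.340 + 0.778 + 2.322 + 7.047 + 21.250 + 55.373 = 87.110 mg/L

87.110 mg/L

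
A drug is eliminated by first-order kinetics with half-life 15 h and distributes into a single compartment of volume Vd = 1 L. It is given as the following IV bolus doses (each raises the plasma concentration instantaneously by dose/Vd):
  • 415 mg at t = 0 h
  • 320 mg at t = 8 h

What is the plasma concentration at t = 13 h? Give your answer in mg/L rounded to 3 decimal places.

481.575 mg/L

k = ln 2 / 15 = 0.04621 per h
Dose 1 (415 mg at t=0 h): 415·exp(−0.04621·13) = 227.591 mg/L
Dose 2 (320 mg at t=8 h): 320·exp(−0.04621·5) = 253.984 mg/L
C(13) = 227.591 + 253.984 = 481.575 mg/L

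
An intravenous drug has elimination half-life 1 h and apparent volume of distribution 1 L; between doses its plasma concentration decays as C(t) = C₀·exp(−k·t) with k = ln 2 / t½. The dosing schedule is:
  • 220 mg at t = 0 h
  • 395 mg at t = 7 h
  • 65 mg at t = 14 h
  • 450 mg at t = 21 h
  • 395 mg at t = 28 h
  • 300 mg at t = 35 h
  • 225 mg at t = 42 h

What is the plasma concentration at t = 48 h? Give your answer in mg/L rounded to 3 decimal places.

k = ln 2 / 1 = 0.69315 per h
Dose 1 (220 mg at t=0 h): 220·exp(−0.69315·48) = 0.000 mg/L
Dose 2 (395 mg at t=7 h): 395·exp(−0.69315·41) = 0.000 mg/L
Dose 3 (65 mg at t=14 h): 65·exp(−0.69315·34) = 0.000 mg/L
Dose 4 (450 mg at t=21 h): 450·exp(−0.69315·27) = 0.000 mg/L
Dose 5 (395 mg at t=28 h): 395·exp(−0.69315·20) = 0.000 mg/L
Dose 6 (300 mg at t=35 h): 300·exp(−0.69315·13) = 0.037 mg/L
Dose 7 (225 mg at t=42 h): 225·exp(−0.69315·6) = 3.516 mg/L
C(48) = 0.000 + 0.000 + 0.000 + 0.000 + 0.000 + 0.037 + 3.516 = 3.553 mg/L

3.553 mg/L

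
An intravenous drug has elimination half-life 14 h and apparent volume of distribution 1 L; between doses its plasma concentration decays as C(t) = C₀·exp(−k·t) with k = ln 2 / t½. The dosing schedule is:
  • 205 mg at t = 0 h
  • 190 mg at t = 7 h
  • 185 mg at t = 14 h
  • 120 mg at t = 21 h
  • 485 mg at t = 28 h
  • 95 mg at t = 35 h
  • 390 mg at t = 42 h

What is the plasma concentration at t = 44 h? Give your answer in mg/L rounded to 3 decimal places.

767.659 mg/L

k = ln 2 / 14 = 0.04951 per h
Dose 1 (205 mg at t=0 h): 205·exp(−0.04951·44) = 23.209 mg/L
Dose 2 (190 mg at t=7 h): 190·exp(−0.04951·37) = 30.421 mg/L
Dose 3 (185 mg at t=14 h): 185·exp(−0.04951·30) = 41.890 mg/L
Dose 4 (120 mg at t=21 h): 120·exp(−0.04951·23) = 38.427 mg/L
Dose 5 (485 mg at t=28 h): 485·exp(−0.04951·16) = 219.638 mg/L
Dose 6 (95 mg at t=35 h): 95·exp(−0.04951·9) = 60.842 mg/L
Dose 7 (390 mg at t=42 h): 390·exp(−0.04951·2) = 353.232 mg/L
C(44) = 23.209 + 30.421 + 41.890 + 38.427 + 219.638 + 60.842 + 353.232 = 767.659 mg/L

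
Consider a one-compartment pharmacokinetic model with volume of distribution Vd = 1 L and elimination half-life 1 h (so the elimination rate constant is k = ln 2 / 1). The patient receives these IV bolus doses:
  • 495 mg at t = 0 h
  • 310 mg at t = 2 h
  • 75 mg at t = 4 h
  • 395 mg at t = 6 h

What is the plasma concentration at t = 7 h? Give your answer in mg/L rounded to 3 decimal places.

k = ln 2 / 1 = 0.69315 per h
Dose 1 (495 mg at t=0 h): 495·exp(−0.69315·7) = 3.867 mg/L
Dose 2 (310 mg at t=2 h): 310·exp(−0.69315·5) = 9.688 mg/L
Dose 3 (75 mg at t=4 h): 75·exp(−0.69315·3) = 9.375 mg/L
Dose 4 (395 mg at t=6 h): 395·exp(−0.69315·1) = 197.500 mg/L
C(7) = 3.867 + 9.688 + 9.375 + 197.500 = 220.430 mg/L

220.430 mg/L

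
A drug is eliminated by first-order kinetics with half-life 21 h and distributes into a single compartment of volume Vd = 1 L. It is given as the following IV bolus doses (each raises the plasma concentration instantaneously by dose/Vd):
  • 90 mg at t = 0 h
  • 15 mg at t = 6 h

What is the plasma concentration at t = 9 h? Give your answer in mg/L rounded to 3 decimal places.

k = ln 2 / 21 = 0.03301 per h
Dose 1 (90 mg at t=0 h): 90·exp(−0.03301·9) = 66.870 mg/L
Dose 2 (15 mg at t=6 h): 15·exp(−0.03301·3) = 13.586 mg/L
C(9) = 66.870 + 13.586 = 80.456 mg/L

80.456 mg/L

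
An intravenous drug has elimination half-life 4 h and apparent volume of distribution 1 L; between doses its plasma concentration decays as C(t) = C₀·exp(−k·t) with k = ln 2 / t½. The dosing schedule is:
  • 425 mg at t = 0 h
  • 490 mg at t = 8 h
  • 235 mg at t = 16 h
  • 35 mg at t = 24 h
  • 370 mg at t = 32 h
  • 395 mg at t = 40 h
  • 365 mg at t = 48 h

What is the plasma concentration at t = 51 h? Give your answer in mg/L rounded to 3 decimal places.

290.715 mg/L

k = ln 2 / 4 = 0.17329 per h
Dose 1 (425 mg at t=0 h): 425·exp(−0.17329·51) = 0.062 mg/L
Dose 2 (490 mg at t=8 h): 490·exp(−0.17329·43) = 0.285 mg/L
Dose 3 (235 mg at t=16 h): 235·exp(−0.17329·35) = 0.546 mg/L
Dose 4 (35 mg at t=24 h): 35·exp(−0.17329·27) = 0.325 mg/L
Dose 5 (370 mg at t=32 h): 370·exp(−0.17329·19) = 13.750 mg/L
Dose 6 (395 mg at t=40 h): 395·exp(−0.17329·11) = 58.717 mg/L
Dose 7 (365 mg at t=48 h): 365·exp(−0.17329·3) = 217.030 mg/L
C(51) = 0.062 + 0.285 + 0.546 + 0.325 + 13.750 + 58.717 + 217.030 = 290.715 mg/L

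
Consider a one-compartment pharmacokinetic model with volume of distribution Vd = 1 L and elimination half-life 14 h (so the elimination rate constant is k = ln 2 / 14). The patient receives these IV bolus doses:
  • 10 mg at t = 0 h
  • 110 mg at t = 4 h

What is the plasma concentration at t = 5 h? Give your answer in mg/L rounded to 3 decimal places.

k = ln 2 / 14 = 0.04951 per h
Dose 1 (10 mg at t=0 h): 10·exp(−0.04951·5) = 7.807 mg/L
Dose 2 (110 mg at t=4 h): 110·exp(−0.04951·1) = 104.686 mg/L
C(5) = 7.807 + 104.686 = 112.494 mg/L

112.494 mg/L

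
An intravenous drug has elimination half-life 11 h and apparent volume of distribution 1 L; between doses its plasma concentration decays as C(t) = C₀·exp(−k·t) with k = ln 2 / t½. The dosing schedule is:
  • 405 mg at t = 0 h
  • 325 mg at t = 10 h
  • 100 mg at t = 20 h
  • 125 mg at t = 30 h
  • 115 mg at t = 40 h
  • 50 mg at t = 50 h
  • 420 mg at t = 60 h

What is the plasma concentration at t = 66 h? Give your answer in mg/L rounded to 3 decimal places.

k = ln 2 / 11 = 0.06301 per h
Dose 1 (405 mg at t=0 h): 405·exp(−0.06301·66) = 6.328 mg/L
Dose 2 (325 mg at t=10 h): 325·exp(−0.06301·56) = 9.536 mg/L
Dose 3 (100 mg at t=20 h): 100·exp(−0.06301·46) = 5.510 mg/L
Dose 4 (125 mg at t=30 h): 125·exp(−0.06301·36) = 12.934 mg/L
Dose 5 (115 mg at t=40 h): 115·exp(−0.06301·26) = 22.345 mg/L
Dose 6 (50 mg at t=50 h): 50·exp(−0.06301·16) = 18.244 mg/L
Dose 7 (420 mg at t=60 h): 420·exp(−0.06301·6) = 287.774 mg/L
C(66) = 6.328 + 9.536 + 5.510 + 12.934 + 22.345 + 18.244 + 287.774 = 362.670 mg/L

362.670 mg/L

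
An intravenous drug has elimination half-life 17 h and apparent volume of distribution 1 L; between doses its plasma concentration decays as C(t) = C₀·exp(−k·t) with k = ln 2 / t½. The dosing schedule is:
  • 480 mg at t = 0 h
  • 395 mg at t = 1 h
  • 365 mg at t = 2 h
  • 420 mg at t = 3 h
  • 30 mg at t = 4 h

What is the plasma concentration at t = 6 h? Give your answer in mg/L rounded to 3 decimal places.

k = ln 2 / 17 = 0.04077 per h
Dose 1 (480 mg at t=0 h): 480·exp(−0.04077·6) = 375.833 mg/L
Dose 2 (395 mg at t=1 h): 395·exp(−0.04077·5) = 322.151 mg/L
Dose 3 (365 mg at t=2 h): 365·exp(−0.04077·4) = 310.072 mg/L
Dose 4 (420 mg at t=3 h): 420·exp(−0.04077·3) = 371.643 mg/L
Dose 5 (30 mg at t=4 h): 30·exp(−0.04077·2) = 27.651 mg/L
C(6) = 375.833 + 322.151 + 310.072 + 371.643 + 27.651 = 1407.350 mg/L

1407.350 mg/L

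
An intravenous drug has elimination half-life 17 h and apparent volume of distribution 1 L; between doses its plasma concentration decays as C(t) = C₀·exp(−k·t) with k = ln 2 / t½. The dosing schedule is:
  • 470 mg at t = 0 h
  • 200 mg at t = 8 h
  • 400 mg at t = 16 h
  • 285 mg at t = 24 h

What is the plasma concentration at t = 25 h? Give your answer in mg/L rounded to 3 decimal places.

k = ln 2 / 17 = 0.04077 per h
Dose 1 (470 mg at t=0 h): 470·exp(−0.04077·25) = 169.593 mg/L
Dose 2 (200 mg at t=8 h): 200·exp(−0.04077·17) = 100.000 mg/L
Dose 3 (400 mg at t=16 h): 400·exp(−0.04077·9) = 277.135 mg/L
Dose 4 (285 mg at t=24 h): 285·exp(−0.04077·1) = 273.613 mg/L
C(25) = 169.593 + 100.000 + 277.135 + 273.613 = 820.341 mg/L

820.341 mg/L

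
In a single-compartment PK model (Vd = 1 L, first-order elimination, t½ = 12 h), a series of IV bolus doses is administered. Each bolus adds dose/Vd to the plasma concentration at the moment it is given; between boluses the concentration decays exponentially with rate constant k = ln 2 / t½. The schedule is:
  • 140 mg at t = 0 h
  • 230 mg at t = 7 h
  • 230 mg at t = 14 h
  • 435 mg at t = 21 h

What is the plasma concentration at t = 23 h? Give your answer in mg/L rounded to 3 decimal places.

652.657 mg/L

k = ln 2 / 12 = 0.05776 per h
Dose 1 (140 mg at t=0 h): 140·exp(−0.05776·23) = 37.081 mg/L
Dose 2 (230 mg at t=7 h): 230·exp(−0.05776·16) = 91.276 mg/L
Dose 3 (230 mg at t=14 h): 230·exp(−0.05776·9) = 136.759 mg/L
Dose 4 (435 mg at t=21 h): 435·exp(−0.05776·2) = 387.541 mg/L
C(23) = 37.081 + 91.276 + 136.759 + 387.541 = 652.657 mg/L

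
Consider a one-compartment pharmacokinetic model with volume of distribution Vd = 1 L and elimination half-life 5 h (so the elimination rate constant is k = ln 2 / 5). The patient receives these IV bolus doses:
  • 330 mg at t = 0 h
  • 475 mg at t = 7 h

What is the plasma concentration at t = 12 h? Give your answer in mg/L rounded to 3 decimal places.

k = ln 2 / 5 = 0.13863 per h
Dose 1 (330 mg at t=0 h): 330·exp(−0.13863·12) = 62.523 mg/L
Dose 2 (475 mg at t=7 h): 475·exp(−0.13863·5) = 237.500 mg/L
C(12) = 62.523 + 237.500 = 300.023 mg/L

300.023 mg/L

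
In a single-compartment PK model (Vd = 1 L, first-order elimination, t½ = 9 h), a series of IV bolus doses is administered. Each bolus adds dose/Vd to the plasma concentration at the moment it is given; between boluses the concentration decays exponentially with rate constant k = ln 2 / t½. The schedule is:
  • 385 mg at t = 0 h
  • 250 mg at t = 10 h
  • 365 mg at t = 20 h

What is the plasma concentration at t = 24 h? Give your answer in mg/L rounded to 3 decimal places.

k = ln 2 / 9 = 0.07702 per h
Dose 1 (385 mg at t=0 h): 385·exp(−0.07702·24) = 60.634 mg/L
Dose 2 (250 mg at t=10 h): 250·exp(−0.07702·14) = 85.049 mg/L
Dose 3 (365 mg at t=20 h): 365·exp(−0.07702·4) = 268.227 mg/L
C(24) = 60.634 + 85.049 + 268.227 = 413.910 mg/L

413.910 mg/L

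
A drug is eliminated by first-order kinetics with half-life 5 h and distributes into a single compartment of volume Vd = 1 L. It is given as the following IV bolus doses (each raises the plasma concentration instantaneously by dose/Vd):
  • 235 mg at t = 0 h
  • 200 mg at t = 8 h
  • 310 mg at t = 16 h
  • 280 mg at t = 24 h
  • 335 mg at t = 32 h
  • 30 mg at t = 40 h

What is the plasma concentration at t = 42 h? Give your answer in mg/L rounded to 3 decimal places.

140.501 mg/L

k = ln 2 / 5 = 0.13863 per h
Dose 1 (235 mg at t=0 h): 235·exp(−0.13863·42) = 0.696 mg/L
Dose 2 (200 mg at t=8 h): 200·exp(−0.13863·34) = 1.795 mg/L
Dose 3 (310 mg at t=16 h): 310·exp(−0.13863·26) = 8.433 mg/L
Dose 4 (280 mg at t=24 h): 280·exp(−0.13863·18) = 23.091 mg/L
Dose 5 (335 mg at t=32 h): 335·exp(−0.13863·10) = 83.750 mg/L
Dose 6 (30 mg at t=40 h): 30·exp(−0.13863·2) = 22.736 mg/L
C(42) = 0.696 + 1.795 + 8.433 + 23.091 + 83.750 + 22.736 = 140.501 mg/L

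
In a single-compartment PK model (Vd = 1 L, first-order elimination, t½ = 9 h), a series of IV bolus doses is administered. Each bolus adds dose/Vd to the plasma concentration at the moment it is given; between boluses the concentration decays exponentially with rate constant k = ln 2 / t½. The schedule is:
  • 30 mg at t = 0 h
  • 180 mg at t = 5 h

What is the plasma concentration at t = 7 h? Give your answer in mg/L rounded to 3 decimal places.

171.802 mg/L

k = ln 2 / 9 = 0.07702 per h
Dose 1 (30 mg at t=0 h): 30·exp(−0.07702·7) = 17.498 mg/L
Dose 2 (180 mg at t=5 h): 180·exp(−0.07702·2) = 154.304 mg/L
C(7) = 17.498 + 154.304 = 171.802 mg/L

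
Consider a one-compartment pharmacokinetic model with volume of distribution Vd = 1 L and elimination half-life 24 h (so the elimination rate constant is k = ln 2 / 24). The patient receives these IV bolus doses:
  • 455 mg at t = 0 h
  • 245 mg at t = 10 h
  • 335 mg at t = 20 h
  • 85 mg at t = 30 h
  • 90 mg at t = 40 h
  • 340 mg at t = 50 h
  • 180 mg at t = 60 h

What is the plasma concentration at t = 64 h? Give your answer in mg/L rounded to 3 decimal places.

681.293 mg/L

k = ln 2 / 24 = 0.02888 per h
Dose 1 (455 mg at t=0 h): 455·exp(−0.02888·64) = 71.658 mg/L
Dose 2 (245 mg at t=10 h): 245·exp(−0.02888·54) = 51.505 mg/L
Dose 3 (335 mg at t=20 h): 335·exp(−0.02888·44) = 94.006 mg/L
Dose 4 (85 mg at t=30 h): 85·exp(−0.02888·34) = 31.839 mg/L
Dose 5 (90 mg at t=40 h): 90·exp(−0.02888·24) = 45.000 mg/L
Dose 6 (340 mg at t=50 h): 340·exp(−0.02888·14) = 226.923 mg/L
Dose 7 (180 mg at t=60 h): 180·exp(−0.02888·4) = 160.362 mg/L
C(64) = 71.658 + 51.505 + 94.006 + 31.839 + 45.000 + 226.923 + 160.362 = 681.293 mg/L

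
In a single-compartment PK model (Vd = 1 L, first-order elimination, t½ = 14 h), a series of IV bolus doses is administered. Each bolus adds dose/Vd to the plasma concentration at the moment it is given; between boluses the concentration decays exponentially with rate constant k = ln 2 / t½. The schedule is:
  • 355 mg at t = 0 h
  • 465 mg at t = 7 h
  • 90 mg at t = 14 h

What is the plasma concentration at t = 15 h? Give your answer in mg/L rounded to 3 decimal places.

k = ln 2 / 14 = 0.04951 per h
Dose 1 (355 mg at t=0 h): 355·exp(−0.04951·15) = 168.926 mg/L
Dose 2 (465 mg at t=7 h): 465·exp(−0.04951·8) = 312.922 mg/L
Dose 3 (90 mg at t=14 h): 90·exp(−0.04951·1) = 85.653 mg/L
C(15) = 168.926 + 312.922 + 85.653 = 567.500 mg/L

567.500 mg/L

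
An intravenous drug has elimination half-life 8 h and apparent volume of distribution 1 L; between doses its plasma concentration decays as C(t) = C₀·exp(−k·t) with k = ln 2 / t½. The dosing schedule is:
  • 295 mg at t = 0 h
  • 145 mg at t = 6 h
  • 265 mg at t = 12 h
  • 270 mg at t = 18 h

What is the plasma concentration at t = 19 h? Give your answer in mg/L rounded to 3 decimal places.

495.963 mg/L

k = ln 2 / 8 = 0.08664 per h
Dose 1 (295 mg at t=0 h): 295·exp(−0.08664·19) = 56.869 mg/L
Dose 2 (145 mg at t=6 h): 145·exp(−0.08664·13) = 47.010 mg/L
Dose 3 (265 mg at t=12 h): 265·exp(−0.08664·7) = 144.492 mg/L
Dose 4 (270 mg at t=18 h): 270·exp(−0.08664·1) = 247.591 mg/L
C(19) = 56.869 + 47.010 + 144.492 + 247.591 = 495.963 mg/L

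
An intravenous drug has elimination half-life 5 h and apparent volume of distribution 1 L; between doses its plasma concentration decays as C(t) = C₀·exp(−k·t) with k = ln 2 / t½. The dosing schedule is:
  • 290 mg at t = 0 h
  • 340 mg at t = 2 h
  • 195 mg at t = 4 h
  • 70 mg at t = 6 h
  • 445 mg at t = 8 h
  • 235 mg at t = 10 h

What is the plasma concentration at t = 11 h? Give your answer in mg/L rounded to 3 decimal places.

767.815 mg/L

k = ln 2 / 5 = 0.13863 per h
Dose 1 (290 mg at t=0 h): 290·exp(−0.13863·11) = 63.115 mg/L
Dose 2 (340 mg at t=2 h): 340·exp(−0.13863·9) = 97.639 mg/L
Dose 3 (195 mg at t=4 h): 195·exp(−0.13863·7) = 73.891 mg/L
Dose 4 (70 mg at t=6 h): 70·exp(−0.13863·5) = 35.000 mg/L
Dose 5 (445 mg at t=8 h): 445·exp(−0.13863·3) = 293.591 mg/L
Dose 6 (235 mg at t=10 h): 235·exp(−0.13863·1) = 204.579 mg/L
C(11) = 63.115 + 97.639 + 73.891 + 35.000 + 293.591 + 204.579 = 767.815 mg/L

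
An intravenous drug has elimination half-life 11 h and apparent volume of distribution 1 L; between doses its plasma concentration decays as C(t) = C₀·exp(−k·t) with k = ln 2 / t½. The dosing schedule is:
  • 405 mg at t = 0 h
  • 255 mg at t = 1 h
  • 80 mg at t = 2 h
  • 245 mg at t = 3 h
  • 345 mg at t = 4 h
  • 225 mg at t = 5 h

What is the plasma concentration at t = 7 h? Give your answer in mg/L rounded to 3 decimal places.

k = ln 2 / 11 = 0.06301 per h
Dose 1 (405 mg at t=0 h): 405·exp(−0.06301·7) = 260.550 mg/L
Dose 2 (255 mg at t=1 h): 255·exp(−0.06301·6) = 174.720 mg/L
Dose 3 (80 mg at t=2 h): 80·exp(−0.06301·5) = 58.379 mg/L
Dose 4 (245 mg at t=3 h): 245·exp(−0.06301·4) = 190.415 mg/L
Dose 5 (345 mg at t=4 h): 345·exp(−0.06301·3) = 285.575 mg/L
Dose 6 (225 mg at t=5 h): 225·exp(−0.06301·2) = 198.358 mg/L
C(7) = 260.550 + 174.720 + 58.379 + 190.415 + 285.575 + 198.358 = 1167.996 mg/L

1167.996 mg/L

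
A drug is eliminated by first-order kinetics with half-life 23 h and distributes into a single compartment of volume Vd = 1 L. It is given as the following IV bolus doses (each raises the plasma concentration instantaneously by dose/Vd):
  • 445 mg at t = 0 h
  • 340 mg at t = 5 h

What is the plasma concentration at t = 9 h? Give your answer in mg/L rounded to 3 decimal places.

640.674 mg/L

k = ln 2 / 23 = 0.03014 per h
Dose 1 (445 mg at t=0 h): 445·exp(−0.03014·9) = 339.286 mg/L
Dose 2 (340 mg at t=5 h): 340·exp(−0.03014·4) = 301.388 mg/L
C(9) = 339.286 + 301.388 = 640.674 mg/L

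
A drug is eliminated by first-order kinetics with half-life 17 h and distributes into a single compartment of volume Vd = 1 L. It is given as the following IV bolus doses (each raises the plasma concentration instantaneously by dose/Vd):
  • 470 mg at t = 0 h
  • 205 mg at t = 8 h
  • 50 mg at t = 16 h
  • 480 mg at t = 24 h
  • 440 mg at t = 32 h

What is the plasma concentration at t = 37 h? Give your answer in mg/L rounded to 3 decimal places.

k = ln 2 / 17 = 0.04077 per h
Dose 1 (470 mg at t=0 h): 470·exp(−0.04077·37) = 103.972 mg/L
Dose 2 (205 mg at t=8 h): 205·exp(−0.04077·29) = 62.839 mg/L
Dose 3 (50 mg at t=16 h): 50·exp(−0.04077·21) = 21.238 mg/L
Dose 4 (480 mg at t=24 h): 480·exp(−0.04077·13) = 282.515 mg/L
Dose 5 (440 mg at t=32 h): 440·exp(−0.04077·5) = 358.851 mg/L
C(37) = 103.972 + 62.839 + 21.238 + 282.515 + 358.851 = 829.415 mg/L

829.415 mg/L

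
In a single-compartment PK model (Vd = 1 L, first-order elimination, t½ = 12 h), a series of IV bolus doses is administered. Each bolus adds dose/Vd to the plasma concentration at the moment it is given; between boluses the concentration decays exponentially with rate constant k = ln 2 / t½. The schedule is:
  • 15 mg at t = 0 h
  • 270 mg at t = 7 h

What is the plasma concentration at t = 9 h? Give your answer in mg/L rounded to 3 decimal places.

249.462 mg/L

k = ln 2 / 12 = 0.05776 per h
Dose 1 (15 mg at t=0 h): 15·exp(−0.05776·9) = 8.919 mg/L
Dose 2 (270 mg at t=7 h): 270·exp(−0.05776·2) = 240.543 mg/L
C(9) = 8.919 + 240.543 = 249.462 mg/L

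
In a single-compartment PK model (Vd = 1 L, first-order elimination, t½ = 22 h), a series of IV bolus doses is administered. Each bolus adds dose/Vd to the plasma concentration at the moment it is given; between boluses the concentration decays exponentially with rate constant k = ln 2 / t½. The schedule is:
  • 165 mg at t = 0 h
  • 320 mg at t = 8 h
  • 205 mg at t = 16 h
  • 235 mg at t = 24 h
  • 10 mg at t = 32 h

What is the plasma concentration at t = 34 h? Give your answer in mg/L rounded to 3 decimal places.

k = ln 2 / 22 = 0.03151 per h
Dose 1 (165 mg at t=0 h): 165·exp(−0.03151·34) = 56.527 mg/L
Dose 2 (320 mg at t=8 h): 320·exp(−0.03151·26) = 141.055 mg/L
Dose 3 (205 mg at t=16 h): 205·exp(−0.03151·18) = 116.267 mg/L
Dose 4 (235 mg at t=24 h): 235·exp(−0.03151·10) = 171.489 mg/L
Dose 5 (10 mg at t=32 h): 10·exp(−0.03151·2) = 9.389 mg/L
C(34) = 56.527 + 141.055 + 116.267 + 171.489 + 9.389 = 494.727 mg/L

494.727 mg/L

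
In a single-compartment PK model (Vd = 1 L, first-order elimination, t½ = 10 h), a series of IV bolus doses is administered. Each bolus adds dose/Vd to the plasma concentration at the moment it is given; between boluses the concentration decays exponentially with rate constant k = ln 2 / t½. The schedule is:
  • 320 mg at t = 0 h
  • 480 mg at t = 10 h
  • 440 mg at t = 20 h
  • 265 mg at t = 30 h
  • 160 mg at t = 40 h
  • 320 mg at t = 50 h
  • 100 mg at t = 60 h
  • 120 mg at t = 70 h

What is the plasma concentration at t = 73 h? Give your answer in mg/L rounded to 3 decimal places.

252.052 mg/L

k = ln 2 / 10 = 0.06931 per h
Dose 1 (320 mg at t=0 h): 320·exp(−0.06931·73) = 2.031 mg/L
Dose 2 (480 mg at t=10 h): 480·exp(−0.06931·63) = 6.092 mg/L
Dose 3 (440 mg at t=20 h): 440·exp(−0.06931·53) = 11.168 mg/L
Dose 4 (265 mg at t=30 h): 265·exp(−0.06931·43) = 13.453 mg/L
Dose 5 (160 mg at t=40 h): 160·exp(−0.06931·33) = 16.245 mg/L
Dose 6 (320 mg at t=50 h): 320·exp(−0.06931·23) = 64.980 mg/L
Dose 7 (100 mg at t=60 h): 100·exp(−0.06931·13) = 40.613 mg/L
Dose 8 (120 mg at t=70 h): 120·exp(−0.06931·3) = 97.470 mg/L
C(73) = 2.031 + 6.092 + 11.168 + 13.453 + 16.245 + 64.980 + 40.613 + 97.470 = 252.052 mg/L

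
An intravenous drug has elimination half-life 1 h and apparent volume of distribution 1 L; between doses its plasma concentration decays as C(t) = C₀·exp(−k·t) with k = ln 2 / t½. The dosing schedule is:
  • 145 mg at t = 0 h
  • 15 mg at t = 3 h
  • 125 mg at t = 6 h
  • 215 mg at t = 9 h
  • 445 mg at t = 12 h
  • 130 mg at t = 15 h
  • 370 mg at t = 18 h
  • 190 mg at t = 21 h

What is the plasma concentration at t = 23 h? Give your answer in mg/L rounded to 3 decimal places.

59.802 mg/L

k = ln 2 / 1 = 0.69315 per h
Dose 1 (145 mg at t=0 h): 145·exp(−0.69315·23) = 0.000 mg/L
Dose 2 (15 mg at t=3 h): 15·exp(−0.69315·20) = 0.000 mg/L
Dose 3 (125 mg at t=6 h): 125·exp(−0.69315·17) = 0.001 mg/L
Dose 4 (215 mg at t=9 h): 215·exp(−0.69315·14) = 0.013 mg/L
Dose 5 (445 mg at t=12 h): 445·exp(−0.69315·11) = 0.217 mg/L
Dose 6 (130 mg at t=15 h): 130·exp(−0.69315·8) = 0.508 mg/L
Dose 7 (370 mg at t=18 h): 370·exp(−0.69315·5) = 11.562 mg/L
Dose 8 (190 mg at t=21 h): 190·exp(−0.69315·2) = 47.500 mg/L
C(23) = 0.000 + 0.000 + 0.001 + 0.013 + 0.217 + 0.508 + 11.562 + 47.500 = 59.802 mg/L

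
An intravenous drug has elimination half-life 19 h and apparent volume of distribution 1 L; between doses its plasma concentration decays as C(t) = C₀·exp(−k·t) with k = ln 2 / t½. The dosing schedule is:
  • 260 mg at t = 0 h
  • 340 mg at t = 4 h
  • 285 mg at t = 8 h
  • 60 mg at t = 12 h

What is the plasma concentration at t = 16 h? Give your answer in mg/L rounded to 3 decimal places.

629.209 mg/L

k = ln 2 / 19 = 0.03648 per h
Dose 1 (260 mg at t=0 h): 260·exp(−0.03648·16) = 145.036 mg/L
Dose 2 (340 mg at t=4 h): 340·exp(−0.03648·12) = 219.460 mg/L
Dose 3 (285 mg at t=8 h): 285·exp(−0.03648·8) = 212.861 mg/L
Dose 4 (60 mg at t=12 h): 60·exp(−0.03648·4) = 51.853 mg/L
C(16) = 145.036 + 219.460 + 212.861 + 51.853 = 629.209 mg/L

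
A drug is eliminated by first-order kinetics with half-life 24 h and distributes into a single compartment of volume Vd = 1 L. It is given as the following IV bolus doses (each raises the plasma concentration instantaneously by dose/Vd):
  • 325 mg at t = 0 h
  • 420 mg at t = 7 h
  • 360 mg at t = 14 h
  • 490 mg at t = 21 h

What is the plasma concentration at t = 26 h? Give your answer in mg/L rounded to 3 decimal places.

k = ln 2 / 24 = 0.02888 per h
Dose 1 (325 mg at t=0 h): 325·exp(−0.02888·26) = 153.380 mg/L
Dose 2 (420 mg at t=7 h): 420·exp(−0.02888·19) = 242.624 mg/L
Dose 3 (360 mg at t=14 h): 360·exp(−0.02888·12) = 254.558 mg/L
Dose 4 (490 mg at t=21 h): 490·exp(−0.02888·5) = 424.113 mg/L
C(26) = 153.380 + 242.624 + 254.558 + 424.113 = 1074.675 mg/L

1074.675 mg/L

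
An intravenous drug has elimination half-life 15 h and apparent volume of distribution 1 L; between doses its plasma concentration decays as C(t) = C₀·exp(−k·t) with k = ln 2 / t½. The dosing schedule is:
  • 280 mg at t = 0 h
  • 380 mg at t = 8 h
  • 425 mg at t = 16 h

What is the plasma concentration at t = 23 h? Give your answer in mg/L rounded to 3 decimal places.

594.279 mg/L

k = ln 2 / 15 = 0.04621 per h
Dose 1 (280 mg at t=0 h): 280·exp(−0.04621·23) = 96.734 mg/L
Dose 2 (380 mg at t=8 h): 380·exp(−0.04621·15) = 190.000 mg/L
Dose 3 (425 mg at t=16 h): 425·exp(−0.04621·7) = 307.545 mg/L
C(23) = 96.734 + 190.000 + 307.545 = 594.279 mg/L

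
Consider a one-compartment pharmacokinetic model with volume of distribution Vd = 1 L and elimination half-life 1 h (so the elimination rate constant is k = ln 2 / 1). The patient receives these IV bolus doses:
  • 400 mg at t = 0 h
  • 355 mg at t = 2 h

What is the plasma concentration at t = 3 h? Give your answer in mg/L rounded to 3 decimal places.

k = ln 2 / 1 = 0.69315 per h
Dose 1 (400 mg at t=0 h): 400·exp(−0.69315·3) = 50.000 mg/L
Dose 2 (355 mg at t=2 h): 355·exp(−0.69315·1) = 177.500 mg/L
C(3) = 50.000 + 177.500 = 227.500 mg/L

227.500 mg/L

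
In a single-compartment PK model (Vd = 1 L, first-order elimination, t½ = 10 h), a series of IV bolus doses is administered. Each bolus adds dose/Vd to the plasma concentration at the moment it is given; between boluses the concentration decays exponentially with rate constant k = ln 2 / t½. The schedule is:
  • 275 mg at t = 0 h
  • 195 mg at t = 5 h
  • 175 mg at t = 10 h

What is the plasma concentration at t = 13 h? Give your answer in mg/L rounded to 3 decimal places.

365.827 mg/L

k = ln 2 / 10 = 0.06931 per h
Dose 1 (275 mg at t=0 h): 275·exp(−0.06931·13) = 111.685 mg/L
Dose 2 (195 mg at t=5 h): 195·exp(−0.06931·8) = 111.998 mg/L
Dose 3 (175 mg at t=10 h): 175·exp(−0.06931·3) = 142.144 mg/L
C(13) = 111.685 + 111.998 + 142.144 = 365.827 mg/L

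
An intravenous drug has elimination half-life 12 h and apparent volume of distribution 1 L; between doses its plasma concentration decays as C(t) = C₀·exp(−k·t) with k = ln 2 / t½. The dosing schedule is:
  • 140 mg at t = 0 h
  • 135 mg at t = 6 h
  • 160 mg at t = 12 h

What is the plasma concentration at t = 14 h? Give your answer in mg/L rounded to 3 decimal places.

k = ln 2 / 12 = 0.05776 per h
Dose 1 (140 mg at t=0 h): 140·exp(−0.05776·14) = 62.363 mg/L
Dose 2 (135 mg at t=6 h): 135·exp(−0.05776·8) = 85.045 mg/L
Dose 3 (160 mg at t=12 h): 160·exp(−0.05776·2) = 142.544 mg/L
C(14) = 62.363 + 85.045 + 142.544 = 289.951 mg/L

289.951 mg/L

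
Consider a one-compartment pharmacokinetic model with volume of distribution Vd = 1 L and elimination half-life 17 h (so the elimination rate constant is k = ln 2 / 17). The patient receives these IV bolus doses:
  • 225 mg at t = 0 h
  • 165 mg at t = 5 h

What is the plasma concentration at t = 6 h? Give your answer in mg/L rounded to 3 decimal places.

334.580 mg/L

k = ln 2 / 17 = 0.04077 per h
Dose 1 (225 mg at t=0 h): 225·exp(−0.04077·6) = 176.172 mg/L
Dose 2 (165 mg at t=5 h): 165·exp(−0.04077·1) = 158.408 mg/L
C(6) = 176.172 + 158.408 = 334.580 mg/L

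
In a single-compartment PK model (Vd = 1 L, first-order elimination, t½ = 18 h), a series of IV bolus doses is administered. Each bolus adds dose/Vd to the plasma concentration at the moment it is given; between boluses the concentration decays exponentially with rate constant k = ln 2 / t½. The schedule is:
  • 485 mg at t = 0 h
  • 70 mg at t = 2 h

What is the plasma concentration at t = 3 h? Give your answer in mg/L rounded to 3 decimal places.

499.442 mg/L

k = ln 2 / 18 = 0.03851 per h
Dose 1 (485 mg at t=0 h): 485·exp(−0.03851·3) = 432.086 mg/L
Dose 2 (70 mg at t=2 h): 70·exp(−0.03851·1) = 67.356 mg/L
C(3) = 432.086 + 67.356 = 499.442 mg/L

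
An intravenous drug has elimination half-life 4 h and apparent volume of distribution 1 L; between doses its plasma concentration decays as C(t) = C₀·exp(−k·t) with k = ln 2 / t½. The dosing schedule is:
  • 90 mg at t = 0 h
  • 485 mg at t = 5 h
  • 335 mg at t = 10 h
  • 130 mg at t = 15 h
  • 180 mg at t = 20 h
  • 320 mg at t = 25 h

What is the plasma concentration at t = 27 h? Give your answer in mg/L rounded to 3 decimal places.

k = ln 2 / 4 = 0.17329 per h
Dose 1 (90 mg at t=0 h): 90·exp(−0.17329·27) = 0.836 mg/L
Dose 2 (485 mg at t=5 h): 485·exp(−0.17329·22) = 10.717 mg/L
Dose 3 (335 mg at t=10 h): 335·exp(−0.17329·17) = 17.606 mg/L
Dose 4 (130 mg at t=15 h): 130·exp(−0.17329·12) = 16.250 mg/L
Dose 5 (180 mg at t=20 h): 180·exp(−0.17329·7) = 53.514 mg/L
Dose 6 (320 mg at t=25 h): 320·exp(−0.17329·2) = 226.274 mg/L
C(27) = 0.836 + 10.717 + 17.606 + 16.250 + 53.514 + 226.274 = 325.198 mg/L

325.198 mg/L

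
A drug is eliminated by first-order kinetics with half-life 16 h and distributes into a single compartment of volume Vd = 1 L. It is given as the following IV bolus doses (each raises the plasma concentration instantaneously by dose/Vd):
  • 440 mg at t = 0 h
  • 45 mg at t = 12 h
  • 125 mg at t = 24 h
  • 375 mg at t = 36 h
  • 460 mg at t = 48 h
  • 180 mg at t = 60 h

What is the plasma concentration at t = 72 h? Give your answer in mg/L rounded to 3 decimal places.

386.912 mg/L

k = ln 2 / 16 = 0.04332 per h
Dose 1 (440 mg at t=0 h): 440·exp(−0.04332·72) = 19.445 mg/L
Dose 2 (45 mg at t=12 h): 45·exp(−0.04332·60) = 3.345 mg/L
Dose 3 (125 mg at t=24 h): 125·exp(−0.04332·48) = 15.625 mg/L
Dose 4 (375 mg at t=36 h): 375·exp(−0.04332·36) = 78.834 mg/L
Dose 5 (460 mg at t=48 h): 460·exp(−0.04332·24) = 162.635 mg/L
Dose 6 (180 mg at t=60 h): 180·exp(−0.04332·12) = 107.029 mg/L
C(72) = 19.445 + 3.345 + 15.625 + 78.834 + 162.635 + 107.029 = 386.912 mg/L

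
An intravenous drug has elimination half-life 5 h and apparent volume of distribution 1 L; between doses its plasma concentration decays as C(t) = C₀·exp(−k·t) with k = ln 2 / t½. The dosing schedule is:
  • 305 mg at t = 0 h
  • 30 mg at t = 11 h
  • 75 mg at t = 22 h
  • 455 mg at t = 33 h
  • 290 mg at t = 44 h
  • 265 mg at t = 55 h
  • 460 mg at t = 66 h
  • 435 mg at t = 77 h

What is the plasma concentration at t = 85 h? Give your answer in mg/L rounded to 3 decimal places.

k = ln 2 / 5 = 0.13863 per h
Dose 1 (305 mg at t=0 h): 305·exp(−0.13863·85) = 0.002 mg/L
Dose 2 (30 mg at t=11 h): 30·exp(−0.13863·74) = 0.001 mg/L
Dose 3 (75 mg at t=22 h): 75·exp(−0.13863·63) = 0.012 mg/L
Dose 4 (455 mg at t=33 h): 455·exp(−0.13863·52) = 0.337 mg/L
Dose 5 (290 mg at t=44 h): 290·exp(−0.13863·41) = 0.986 mg/L
Dose 6 (265 mg at t=55 h): 265·exp(−0.13863·30) = 4.141 mg/L
Dose 7 (460 mg at t=66 h): 460·exp(−0.13863·19) = 33.025 mg/L
Dose 8 (435 mg at t=77 h): 435·exp(−0.13863·8) = 143.496 mg/L
C(85) = 0.002 + 0.001 + 0.012 + 0.337 + 0.986 + 4.141 + 33.025 + 143.496 = 182.001 mg/L

182.001 mg/L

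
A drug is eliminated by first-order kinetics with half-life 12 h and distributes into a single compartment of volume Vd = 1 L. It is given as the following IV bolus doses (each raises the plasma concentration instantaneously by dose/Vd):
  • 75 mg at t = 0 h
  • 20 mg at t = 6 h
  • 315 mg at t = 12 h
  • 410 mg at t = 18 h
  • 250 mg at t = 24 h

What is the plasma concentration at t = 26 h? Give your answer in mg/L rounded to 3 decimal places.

k = ln 2 / 12 = 0.05776 per h
Dose 1 (75 mg at t=0 h): 75·exp(−0.05776·26) = 16.704 mg/L
Dose 2 (20 mg at t=6 h): 20·exp(−0.05776·20) = 6.300 mg/L
Dose 3 (315 mg at t=12 h): 315·exp(−0.05776·14) = 140.317 mg/L
Dose 4 (410 mg at t=18 h): 410·exp(−0.05776·8) = 258.284 mg/L
Dose 5 (250 mg at t=24 h): 250·exp(−0.05776·2) = 222.725 mg/L
C(26) = 16.704 + 6.300 + 140.317 + 258.284 + 222.725 = 644.329 mg/L

644.329 mg/L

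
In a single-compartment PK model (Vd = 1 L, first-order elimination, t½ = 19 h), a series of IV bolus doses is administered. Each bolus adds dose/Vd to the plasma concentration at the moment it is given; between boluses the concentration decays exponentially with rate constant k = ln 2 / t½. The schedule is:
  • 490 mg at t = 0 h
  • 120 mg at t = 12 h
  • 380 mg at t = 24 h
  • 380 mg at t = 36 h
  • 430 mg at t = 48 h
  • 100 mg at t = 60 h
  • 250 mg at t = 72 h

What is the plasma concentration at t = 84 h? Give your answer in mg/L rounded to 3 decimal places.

k = ln 2 / 19 = 0.03648 per h
Dose 1 (490 mg at t=0 h): 490·exp(−0.03648·84) = 22.873 mg/L
Dose 2 (120 mg at t=12 h): 120·exp(−0.03648·72) = 8.678 mg/L
Dose 3 (380 mg at t=24 h): 380·exp(−0.03648·60) = 42.576 mg/L
Dose 4 (380 mg at t=36 h): 380·exp(−0.03648·48) = 65.961 mg/L
Dose 5 (430 mg at t=48 h): 430·exp(−0.03648·36) = 115.637 mg/L
Dose 6 (100 mg at t=60 h): 100·exp(−0.03648·24) = 41.663 mg/L
Dose 7 (250 mg at t=72 h): 250·exp(−0.03648·12) = 161.367 mg/L
C(84) = 22.873 + 8.678 + 42.576 + 65.961 + 115.637 + 41.663 + 161.367 = 458.755 mg/L

458.755 mg/L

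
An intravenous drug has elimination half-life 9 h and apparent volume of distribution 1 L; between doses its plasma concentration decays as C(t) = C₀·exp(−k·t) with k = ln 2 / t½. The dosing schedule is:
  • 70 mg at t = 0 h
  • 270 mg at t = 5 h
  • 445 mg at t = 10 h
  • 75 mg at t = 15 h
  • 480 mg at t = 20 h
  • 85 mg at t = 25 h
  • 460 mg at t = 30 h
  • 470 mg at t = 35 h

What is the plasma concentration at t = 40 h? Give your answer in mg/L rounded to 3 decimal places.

738.906 mg/L

k = ln 2 / 9 = 0.07702 per h
Dose 1 (70 mg at t=0 h): 70·exp(−0.07702·40) = 3.215 mg/L
Dose 2 (270 mg at t=5 h): 270·exp(−0.07702·35) = 18.226 mg/L
Dose 3 (445 mg at t=10 h): 445·exp(−0.07702·30) = 44.150 mg/L
Dose 4 (75 mg at t=15 h): 75·exp(−0.07702·25) = 10.936 mg/L
Dose 5 (480 mg at t=20 h): 480·exp(−0.07702·20) = 102.869 mg/L
Dose 6 (85 mg at t=25 h): 85·exp(−0.07702·15) = 26.773 mg/L
Dose 7 (460 mg at t=30 h): 460·exp(−0.07702·10) = 212.951 mg/L
Dose 8 (470 mg at t=35 h): 470·exp(−0.07702·5) = 319.786 mg/L
C(40) = 3.215 + 18.226 + 44.150 + 10.936 + 102.869 + 26.773 + 212.951 + 319.786 = 738.906 mg/L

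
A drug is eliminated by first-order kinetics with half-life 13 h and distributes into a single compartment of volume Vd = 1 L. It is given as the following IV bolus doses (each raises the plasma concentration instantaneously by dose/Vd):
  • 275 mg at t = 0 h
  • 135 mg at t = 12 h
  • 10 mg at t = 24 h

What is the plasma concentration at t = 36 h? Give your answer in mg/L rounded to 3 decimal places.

k = ln 2 / 13 = 0.05332 per h
Dose 1 (275 mg at t=0 h): 275·exp(−0.05332·36) = 40.338 mg/L
Dose 2 (135 mg at t=12 h): 135·exp(−0.05332·24) = 37.548 mg/L
Dose 3 (10 mg at t=24 h): 10·exp(−0.05332·12) = 5.274 mg/L
C(36) = 40.338 + 37.548 + 5.274 = 83.159 mg/L

83.159 mg/L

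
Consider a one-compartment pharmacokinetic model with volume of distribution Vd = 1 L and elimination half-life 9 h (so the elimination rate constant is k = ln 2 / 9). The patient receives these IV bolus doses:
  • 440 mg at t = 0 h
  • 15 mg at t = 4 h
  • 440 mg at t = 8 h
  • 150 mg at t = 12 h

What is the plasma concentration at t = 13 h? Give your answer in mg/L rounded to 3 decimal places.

k = ln 2 / 9 = 0.07702 per h
Dose 1 (440 mg at t=0 h): 440·exp(−0.07702·13) = 161.671 mg/L
Dose 2 (15 mg at t=4 h): 15·exp(−0.07702·9) = 7.500 mg/L
Dose 3 (440 mg at t=8 h): 440·exp(−0.07702·5) = 299.374 mg/L
Dose 4 (150 mg at t=12 h): 150·exp(−0.07702·1) = 138.881 mg/L
C(13) = 161.671 + 7.500 + 299.374 + 138.881 = 607.426 mg/L

607.426 mg/L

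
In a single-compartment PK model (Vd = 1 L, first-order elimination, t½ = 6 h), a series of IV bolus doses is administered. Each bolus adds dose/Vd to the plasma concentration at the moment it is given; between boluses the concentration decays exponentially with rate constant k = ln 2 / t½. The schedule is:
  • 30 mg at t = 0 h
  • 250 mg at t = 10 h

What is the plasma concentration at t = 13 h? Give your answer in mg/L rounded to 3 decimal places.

183.458 mg/L

k = ln 2 / 6 = 0.11552 per h
Dose 1 (30 mg at t=0 h): 30·exp(−0.11552·13) = 6.682 mg/L
Dose 2 (250 mg at t=10 h): 250·exp(−0.11552·3) = 176.777 mg/L
C(13) = 6.682 + 176.777 = 183.458 mg/L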